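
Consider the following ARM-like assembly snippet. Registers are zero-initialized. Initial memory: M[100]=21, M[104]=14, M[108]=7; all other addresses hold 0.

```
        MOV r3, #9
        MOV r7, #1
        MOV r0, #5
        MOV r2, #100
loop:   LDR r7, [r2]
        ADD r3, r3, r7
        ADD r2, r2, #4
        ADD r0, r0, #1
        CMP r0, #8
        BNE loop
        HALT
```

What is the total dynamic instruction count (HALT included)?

r3=9
r7=1
r0=5
r2=100
r7=M[100]=21
r3=9+21=30
r2=100+4=104
r0=5+1=6
CMP r0, #8  (cmp 6,8)
BNE loop: taken
r7=M[104]=14
r3=30+14=44
r2=104+4=108
r0=6+1=7
CMP r0, #8  (cmp 7,8)
BNE loop: taken
r7=M[108]=7
r3=44+7=51
r2=108+4=112
r0=7+1=8
CMP r0, #8  (cmp 8,8)
BNE loop: not taken
halt.
Total executed instructions: 23.

23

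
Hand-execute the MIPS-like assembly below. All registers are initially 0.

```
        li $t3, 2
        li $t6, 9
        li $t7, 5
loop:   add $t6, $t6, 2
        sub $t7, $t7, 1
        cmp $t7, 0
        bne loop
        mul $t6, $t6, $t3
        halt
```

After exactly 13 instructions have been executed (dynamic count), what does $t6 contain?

$t3=2
$t6=9
$t7=5
$t6=9+2=11
$t7=5-1=4
cmp $t7, 0  (cmp 4,0)
bne loop: taken
$t6=11+2=13
$t7=4-1=3
cmp $t7, 0  (cmp 3,0)
bne loop: taken
$t6=13+2=15
$t7=3-1=2
After step 13: $t6 = 15.

15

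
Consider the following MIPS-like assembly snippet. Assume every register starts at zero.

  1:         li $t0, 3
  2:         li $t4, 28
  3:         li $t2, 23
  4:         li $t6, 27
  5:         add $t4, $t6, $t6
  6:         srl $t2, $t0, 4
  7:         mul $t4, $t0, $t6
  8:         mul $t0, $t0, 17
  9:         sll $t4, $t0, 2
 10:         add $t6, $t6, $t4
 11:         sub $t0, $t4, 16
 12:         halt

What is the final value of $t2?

0

after li $t0, 3: $t0=3
after li $t4, 28: $t4=28
after li $t2, 23: $t2=23
after li $t6, 27: $t6=27
after add $t4, $t6, $t6: $t4=27+27=54
after srl $t2, $t0, 4: $t2=3>>4=0
after mul $t4, $t0, $t6: $t4=3*27=81
after mul $t0, $t0, 17: $t0=3*17=51
after sll $t4, $t0, 2: $t4=51<<2=204
after add $t6, $t6, $t4: $t6=27+204=231
after sub $t0, $t4, 16: $t0=204-16=188
halt.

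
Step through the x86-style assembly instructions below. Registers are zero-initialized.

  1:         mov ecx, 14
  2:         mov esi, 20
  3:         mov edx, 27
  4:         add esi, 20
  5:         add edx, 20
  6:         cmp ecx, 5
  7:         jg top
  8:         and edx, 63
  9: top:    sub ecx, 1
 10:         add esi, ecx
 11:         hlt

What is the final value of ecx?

13

mov ecx, 14 → ecx=14
mov esi, 20 → esi=20
mov edx, 27 → edx=27
add esi, 20 → esi=20+20=40
add edx, 20 → edx=27+20=47
cmp ecx, 5  (cmp 14,5)
jg top: taken
sub ecx, 1 → ecx=14-1=13
add esi, ecx → esi=40+13=53
halt.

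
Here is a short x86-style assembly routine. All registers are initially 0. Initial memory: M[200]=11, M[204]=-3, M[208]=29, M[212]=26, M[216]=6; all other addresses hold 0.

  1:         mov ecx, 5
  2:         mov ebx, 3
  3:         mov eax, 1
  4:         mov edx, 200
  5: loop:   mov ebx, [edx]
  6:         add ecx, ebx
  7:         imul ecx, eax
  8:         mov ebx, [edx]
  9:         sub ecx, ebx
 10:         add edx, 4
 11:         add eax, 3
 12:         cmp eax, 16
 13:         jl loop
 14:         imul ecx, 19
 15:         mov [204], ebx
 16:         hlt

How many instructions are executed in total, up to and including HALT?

52

after mov ecx, 5: ecx=5
after mov ebx, 3: ebx=3
after mov eax, 1: eax=1
after mov edx, 200: edx=200
after mov ebx, [edx]: ebx=M[200]=11
after add ecx, ebx: ecx=5+11=16
after imul ecx, eax: ecx=16*1=16
after mov ebx, [edx]: ebx=M[200]=11
after sub ecx, ebx: ecx=16-11=5
after add edx, 4: edx=200+4=204
after add eax, 3: eax=1+3=4
cmp eax, 16  (cmp 4,16)
jl loop: taken
after mov ebx, [edx]: ebx=M[204]=-3
after add ecx, ebx: ecx=5+(-3)=2
after imul ecx, eax: ecx=2*4=8
after mov ebx, [edx]: ebx=M[204]=-3
after sub ecx, ebx: ecx=8-(-3)=11
after add edx, 4: edx=204+4=208
after add eax, 3: eax=4+3=7
cmp eax, 16  (cmp 7,16)
jl loop: taken
after mov ebx, [edx]: ebx=M[208]=29
after add ecx, ebx: ecx=11+29=40
after imul ecx, eax: ecx=40*7=280
after mov ebx, [edx]: ebx=M[208]=29
after sub ecx, ebx: ecx=280-29=251
after add edx, 4: edx=208+4=212
after add eax, 3: eax=7+3=10
cmp eax, 16  (cmp 10,16)
jl loop: taken
after mov ebx, [edx]: ebx=M[212]=26
after add ecx, ebx: ecx=251+26=277
after imul ecx, eax: ecx=277*10=2770
after mov ebx, [edx]: ebx=M[212]=26
after sub ecx, ebx: ecx=2770-26=2744
after add edx, 4: edx=212+4=216
after add eax, 3: eax=10+3=13
cmp eax, 16  (cmp 13,16)
jl loop: taken
after mov ebx, [edx]: ebx=M[216]=6
after add ecx, ebx: ecx=2744+6=2750
after imul ecx, eax: ecx=2750*13=35750
after mov ebx, [edx]: ebx=M[216]=6
after sub ecx, ebx: ecx=35750-6=35744
after add edx, 4: edx=216+4=220
after add eax, 3: eax=13+3=16
cmp eax, 16  (cmp 16,16)
jl loop: not taken
after imul ecx, 19: ecx=35744*19=679136
mov [204], ebx → M[204]=6
halt.
Total executed instructions: 52.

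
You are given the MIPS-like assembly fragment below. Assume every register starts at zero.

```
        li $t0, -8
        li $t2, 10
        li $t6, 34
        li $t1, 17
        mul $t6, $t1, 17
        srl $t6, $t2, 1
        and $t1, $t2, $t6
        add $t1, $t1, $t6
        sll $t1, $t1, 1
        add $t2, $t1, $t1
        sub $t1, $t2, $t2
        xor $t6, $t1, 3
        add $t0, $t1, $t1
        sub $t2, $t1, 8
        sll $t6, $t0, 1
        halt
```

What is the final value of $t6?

0

$t0=-8
$t2=10
$t6=34
$t1=17
$t6=17*17=289
$t6=10>>1=5
$t1=10&5=0
$t1=0+5=5
$t1=5<<1=10
$t2=10+10=20
$t1=20-20=0
$t6=0^3=3
$t0=0+0=0
$t2=0-8=-8
$t6=0<<1=0
halt.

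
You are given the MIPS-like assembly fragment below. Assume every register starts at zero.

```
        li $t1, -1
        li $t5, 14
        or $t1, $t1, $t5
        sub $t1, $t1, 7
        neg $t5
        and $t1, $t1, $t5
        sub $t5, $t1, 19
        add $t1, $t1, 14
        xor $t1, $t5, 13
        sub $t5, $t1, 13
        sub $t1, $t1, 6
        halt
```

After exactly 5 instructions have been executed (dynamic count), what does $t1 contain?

$t1=-1
$t5=14
$t1=(-1)|14=-1
$t1=(-1)-7=-8
$t5=-(14)=-14
After step 5: $t1 = -8.

-8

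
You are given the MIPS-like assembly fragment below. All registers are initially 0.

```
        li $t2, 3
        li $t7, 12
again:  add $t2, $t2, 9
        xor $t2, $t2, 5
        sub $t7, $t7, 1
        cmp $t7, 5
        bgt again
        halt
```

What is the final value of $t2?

77

after li $t2, 3: $t2=3
after li $t7, 12: $t7=12
after add $t2, $t2, 9: $t2=3+9=12
after xor $t2, $t2, 5: $t2=12^5=9
after sub $t7, $t7, 1: $t7=12-1=11
cmp $t7, 5  (cmp 11,5)
bgt again: taken
after add $t2, $t2, 9: $t2=9+9=18
after xor $t2, $t2, 5: $t2=18^5=23
after sub $t7, $t7, 1: $t7=11-1=10
cmp $t7, 5  (cmp 10,5)
bgt again: taken
after add $t2, $t2, 9: $t2=23+9=32
after xor $t2, $t2, 5: $t2=32^5=37
after sub $t7, $t7, 1: $t7=10-1=9
cmp $t7, 5  (cmp 9,5)
bgt again: taken
after add $t2, $t2, 9: $t2=37+9=46
after xor $t2, $t2, 5: $t2=46^5=43
after sub $t7, $t7, 1: $t7=9-1=8
cmp $t7, 5  (cmp 8,5)
bgt again: taken
after add $t2, $t2, 9: $t2=43+9=52
after xor $t2, $t2, 5: $t2=52^5=49
after sub $t7, $t7, 1: $t7=8-1=7
cmp $t7, 5  (cmp 7,5)
bgt again: taken
after add $t2, $t2, 9: $t2=49+9=58
after xor $t2, $t2, 5: $t2=58^5=63
after sub $t7, $t7, 1: $t7=7-1=6
cmp $t7, 5  (cmp 6,5)
bgt again: taken
after add $t2, $t2, 9: $t2=63+9=72
after xor $t2, $t2, 5: $t2=72^5=77
after sub $t7, $t7, 1: $t7=6-1=5
cmp $t7, 5  (cmp 5,5)
bgt again: not taken
halt.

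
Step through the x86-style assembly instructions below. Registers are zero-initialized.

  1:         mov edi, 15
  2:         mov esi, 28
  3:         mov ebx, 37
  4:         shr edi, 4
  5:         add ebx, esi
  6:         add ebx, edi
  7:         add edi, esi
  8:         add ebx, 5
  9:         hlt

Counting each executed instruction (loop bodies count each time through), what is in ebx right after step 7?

mov edi, 15 → edi=15
mov esi, 28 → esi=28
mov ebx, 37 → ebx=37
shr edi, 4 → edi=15>>4=0
add ebx, esi → ebx=37+28=65
add ebx, edi → ebx=65+0=65
add edi, esi → edi=0+28=28
After step 7: ebx = 65.

65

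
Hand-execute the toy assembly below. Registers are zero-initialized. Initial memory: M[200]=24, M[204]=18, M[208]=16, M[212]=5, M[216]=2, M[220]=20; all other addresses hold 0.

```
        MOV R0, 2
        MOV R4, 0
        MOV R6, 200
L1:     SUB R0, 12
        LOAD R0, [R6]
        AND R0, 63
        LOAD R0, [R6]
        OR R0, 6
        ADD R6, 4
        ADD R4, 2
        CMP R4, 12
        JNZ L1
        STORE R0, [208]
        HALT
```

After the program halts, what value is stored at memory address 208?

22

after MOV R0, 2: R0=2
after MOV R4, 0: R4=0
after MOV R6, 200: R6=200
after SUB R0, 12: R0=2-12=-10
after LOAD R0, [R6]: R0=M[200]=24
after AND R0, 63: R0=24&63=24
after LOAD R0, [R6]: R0=M[200]=24
after OR R0, 6: R0=24|6=30
after ADD R6, 4: R6=200+4=204
after ADD R4, 2: R4=0+2=2
CMP R4, 12  (cmp 2,12)
JNZ L1: taken
after SUB R0, 12: R0=30-12=18
after LOAD R0, [R6]: R0=M[204]=18
after AND R0, 63: R0=18&63=18
after LOAD R0, [R6]: R0=M[204]=18
after OR R0, 6: R0=18|6=22
after ADD R6, 4: R6=204+4=208
after ADD R4, 2: R4=2+2=4
CMP R4, 12  (cmp 4,12)
JNZ L1: taken
after SUB R0, 12: R0=22-12=10
after LOAD R0, [R6]: R0=M[208]=16
after AND R0, 63: R0=16&63=16
after LOAD R0, [R6]: R0=M[208]=16
after OR R0, 6: R0=16|6=22
after ADD R6, 4: R6=208+4=212
after ADD R4, 2: R4=4+2=6
CMP R4, 12  (cmp 6,12)
JNZ L1: taken
after SUB R0, 12: R0=22-12=10
after LOAD R0, [R6]: R0=M[212]=5
after AND R0, 63: R0=5&63=5
after LOAD R0, [R6]: R0=M[212]=5
after OR R0, 6: R0=5|6=7
after ADD R6, 4: R6=212+4=216
after ADD R4, 2: R4=6+2=8
CMP R4, 12  (cmp 8,12)
JNZ L1: taken
after SUB R0, 12: R0=7-12=-5
after LOAD R0, [R6]: R0=M[216]=2
after AND R0, 63: R0=2&63=2
after LOAD R0, [R6]: R0=M[216]=2
after OR R0, 6: R0=2|6=6
after ADD R6, 4: R6=216+4=220
after ADD R4, 2: R4=8+2=10
CMP R4, 12  (cmp 10,12)
JNZ L1: taken
after SUB R0, 12: R0=6-12=-6
after LOAD R0, [R6]: R0=M[220]=20
after AND R0, 63: R0=20&63=20
after LOAD R0, [R6]: R0=M[220]=20
after OR R0, 6: R0=20|6=22
after ADD R6, 4: R6=220+4=224
after ADD R4, 2: R4=10+2=12
CMP R4, 12  (cmp 12,12)
JNZ L1: not taken
STORE R0, [208] → M[208]=22
halt.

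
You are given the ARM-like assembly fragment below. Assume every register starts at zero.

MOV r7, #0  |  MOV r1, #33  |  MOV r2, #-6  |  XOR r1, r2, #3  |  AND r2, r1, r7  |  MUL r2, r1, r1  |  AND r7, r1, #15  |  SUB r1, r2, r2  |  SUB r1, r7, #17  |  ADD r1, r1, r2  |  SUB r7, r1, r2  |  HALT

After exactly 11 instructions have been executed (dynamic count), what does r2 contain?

49

after MOV r7, #0: r7=0
after MOV r1, #33: r1=33
after MOV r2, #-6: r2=-6
after XOR r1, r2, #3: r1=(-6)^3=-7
after AND r2, r1, r7: r2=(-7)&0=0
after MUL r2, r1, r1: r2=(-7)*(-7)=49
after AND r7, r1, #15: r7=(-7)&15=9
after SUB r1, r2, r2: r1=49-49=0
after SUB r1, r7, #17: r1=9-17=-8
after ADD r1, r1, r2: r1=(-8)+49=41
after SUB r7, r1, r2: r7=41-49=-8
After step 11: r2 = 49.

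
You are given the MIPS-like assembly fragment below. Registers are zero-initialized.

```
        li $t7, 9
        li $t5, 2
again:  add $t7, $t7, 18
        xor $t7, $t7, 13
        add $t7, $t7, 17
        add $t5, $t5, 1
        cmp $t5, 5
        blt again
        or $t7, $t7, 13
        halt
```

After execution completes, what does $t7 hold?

li $t7, 9 → $t7=9
li $t5, 2 → $t5=2
add $t7, $t7, 18 → $t7=9+18=27
xor $t7, $t7, 13 → $t7=27^13=22
add $t7, $t7, 17 → $t7=22+17=39
add $t5, $t5, 1 → $t5=2+1=3
cmp $t5, 5  (cmp 3,5)
blt again: taken
add $t7, $t7, 18 → $t7=39+18=57
xor $t7, $t7, 13 → $t7=57^13=52
add $t7, $t7, 17 → $t7=52+17=69
add $t5, $t5, 1 → $t5=3+1=4
cmp $t5, 5  (cmp 4,5)
blt again: taken
add $t7, $t7, 18 → $t7=69+18=87
xor $t7, $t7, 13 → $t7=87^13=90
add $t7, $t7, 17 → $t7=90+17=107
add $t5, $t5, 1 → $t5=4+1=5
cmp $t5, 5  (cmp 5,5)
blt again: not taken
or $t7, $t7, 13 → $t7=107|13=111
halt.

111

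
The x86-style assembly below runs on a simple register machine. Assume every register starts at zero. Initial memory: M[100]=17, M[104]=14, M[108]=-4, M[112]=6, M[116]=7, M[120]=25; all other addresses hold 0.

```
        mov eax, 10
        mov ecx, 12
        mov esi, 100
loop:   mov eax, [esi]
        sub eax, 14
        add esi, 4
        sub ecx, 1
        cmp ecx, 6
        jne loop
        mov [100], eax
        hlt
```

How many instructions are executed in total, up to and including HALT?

41

after mov eax, 10: eax=10
after mov ecx, 12: ecx=12
after mov esi, 100: esi=100
after mov eax, [esi]: eax=M[100]=17
after sub eax, 14: eax=17-14=3
after add esi, 4: esi=100+4=104
after sub ecx, 1: ecx=12-1=11
cmp ecx, 6  (cmp 11,6)
jne loop: taken
after mov eax, [esi]: eax=M[104]=14
after sub eax, 14: eax=14-14=0
after add esi, 4: esi=104+4=108
after sub ecx, 1: ecx=11-1=10
cmp ecx, 6  (cmp 10,6)
jne loop: taken
after mov eax, [esi]: eax=M[108]=-4
after sub eax, 14: eax=(-4)-14=-18
after add esi, 4: esi=108+4=112
after sub ecx, 1: ecx=10-1=9
cmp ecx, 6  (cmp 9,6)
jne loop: taken
after mov eax, [esi]: eax=M[112]=6
after sub eax, 14: eax=6-14=-8
after add esi, 4: esi=112+4=116
after sub ecx, 1: ecx=9-1=8
cmp ecx, 6  (cmp 8,6)
jne loop: taken
after mov eax, [esi]: eax=M[116]=7
after sub eax, 14: eax=7-14=-7
after add esi, 4: esi=116+4=120
after sub ecx, 1: ecx=8-1=7
cmp ecx, 6  (cmp 7,6)
jne loop: taken
after mov eax, [esi]: eax=M[120]=25
after sub eax, 14: eax=25-14=11
after add esi, 4: esi=120+4=124
after sub ecx, 1: ecx=7-1=6
cmp ecx, 6  (cmp 6,6)
jne loop: not taken
mov [100], eax → M[100]=11
halt.
Total executed instructions: 41.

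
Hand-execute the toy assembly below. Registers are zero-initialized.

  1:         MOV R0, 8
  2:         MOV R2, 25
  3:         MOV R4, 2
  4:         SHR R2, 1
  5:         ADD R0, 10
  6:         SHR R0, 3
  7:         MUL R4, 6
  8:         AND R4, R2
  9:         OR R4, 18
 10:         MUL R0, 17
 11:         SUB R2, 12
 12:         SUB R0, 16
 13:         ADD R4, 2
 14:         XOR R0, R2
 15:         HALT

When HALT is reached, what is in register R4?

MOV R0, 8 → R0=8
MOV R2, 25 → R2=25
MOV R4, 2 → R4=2
SHR R2, 1 → R2=25>>1=12
ADD R0, 10 → R0=8+10=18
SHR R0, 3 → R0=18>>3=2
MUL R4, 6 → R4=2*6=12
AND R4, R2 → R4=12&12=12
OR R4, 18 → R4=12|18=30
MUL R0, 17 → R0=2*17=34
SUB R2, 12 → R2=12-12=0
SUB R0, 16 → R0=34-16=18
ADD R4, 2 → R4=30+2=32
XOR R0, R2 → R0=18^0=18
halt.

32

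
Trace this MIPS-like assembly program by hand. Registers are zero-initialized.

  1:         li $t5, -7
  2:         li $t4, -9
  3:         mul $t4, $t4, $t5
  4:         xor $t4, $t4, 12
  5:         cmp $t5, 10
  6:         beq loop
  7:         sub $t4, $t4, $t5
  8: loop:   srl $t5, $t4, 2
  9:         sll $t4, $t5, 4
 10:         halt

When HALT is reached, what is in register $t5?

li $t5, -7 → $t5=-7
li $t4, -9 → $t4=-9
mul $t4, $t4, $t5 → $t4=(-9)*(-7)=63
xor $t4, $t4, 12 → $t4=63^12=51
cmp $t5, 10  (cmp -7,10)
beq loop: not taken
sub $t4, $t4, $t5 → $t4=51-(-7)=58
srl $t5, $t4, 2 → $t5=58>>2=14
sll $t4, $t5, 4 → $t4=14<<4=224
halt.

14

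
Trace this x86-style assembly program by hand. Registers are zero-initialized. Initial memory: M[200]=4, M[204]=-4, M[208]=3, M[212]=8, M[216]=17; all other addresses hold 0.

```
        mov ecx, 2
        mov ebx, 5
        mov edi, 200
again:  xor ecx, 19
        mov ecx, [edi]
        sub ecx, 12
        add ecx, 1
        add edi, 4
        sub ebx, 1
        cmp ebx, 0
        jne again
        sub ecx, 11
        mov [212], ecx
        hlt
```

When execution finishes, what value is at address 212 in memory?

-5

mov ecx, 2 → ecx=2
mov ebx, 5 → ebx=5
mov edi, 200 → edi=200
xor ecx, 19 → ecx=2^19=17
mov ecx, [edi] → ecx=M[200]=4
sub ecx, 12 → ecx=4-12=-8
add ecx, 1 → ecx=(-8)+1=-7
add edi, 4 → edi=200+4=204
sub ebx, 1 → ebx=5-1=4
cmp ebx, 0  (cmp 4,0)
jne again: taken
xor ecx, 19 → ecx=(-7)^19=-22
mov ecx, [edi] → ecx=M[204]=-4
sub ecx, 12 → ecx=(-4)-12=-16
add ecx, 1 → ecx=(-16)+1=-15
add edi, 4 → edi=204+4=208
sub ebx, 1 → ebx=4-1=3
cmp ebx, 0  (cmp 3,0)
jne again: taken
xor ecx, 19 → ecx=(-15)^19=-30
mov ecx, [edi] → ecx=M[208]=3
sub ecx, 12 → ecx=3-12=-9
add ecx, 1 → ecx=(-9)+1=-8
add edi, 4 → edi=208+4=212
sub ebx, 1 → ebx=3-1=2
cmp ebx, 0  (cmp 2,0)
jne again: taken
xor ecx, 19 → ecx=(-8)^19=-21
mov ecx, [edi] → ecx=M[212]=8
sub ecx, 12 → ecx=8-12=-4
add ecx, 1 → ecx=(-4)+1=-3
add edi, 4 → edi=212+4=216
sub ebx, 1 → ebx=2-1=1
cmp ebx, 0  (cmp 1,0)
jne again: taken
xor ecx, 19 → ecx=(-3)^19=-18
mov ecx, [edi] → ecx=M[216]=17
sub ecx, 12 → ecx=17-12=5
add ecx, 1 → ecx=5+1=6
add edi, 4 → edi=216+4=220
sub ebx, 1 → ebx=1-1=0
cmp ebx, 0  (cmp 0,0)
jne again: not taken
sub ecx, 11 → ecx=6-11=-5
mov [212], ecx → M[212]=-5
halt.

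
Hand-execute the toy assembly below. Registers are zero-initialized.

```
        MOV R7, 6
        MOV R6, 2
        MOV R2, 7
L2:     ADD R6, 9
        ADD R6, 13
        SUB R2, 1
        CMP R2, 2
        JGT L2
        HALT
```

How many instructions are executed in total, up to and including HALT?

after MOV R7, 6: R7=6
after MOV R6, 2: R6=2
after MOV R2, 7: R2=7
after ADD R6, 9: R6=2+9=11
after ADD R6, 13: R6=11+13=24
after SUB R2, 1: R2=7-1=6
CMP R2, 2  (cmp 6,2)
JGT L2: taken
after ADD R6, 9: R6=24+9=33
after ADD R6, 13: R6=33+13=46
after SUB R2, 1: R2=6-1=5
CMP R2, 2  (cmp 5,2)
JGT L2: taken
after ADD R6, 9: R6=46+9=55
after ADD R6, 13: R6=55+13=68
after SUB R2, 1: R2=5-1=4
CMP R2, 2  (cmp 4,2)
JGT L2: taken
after ADD R6, 9: R6=68+9=77
after ADD R6, 13: R6=77+13=90
after SUB R2, 1: R2=4-1=3
CMP R2, 2  (cmp 3,2)
JGT L2: taken
after ADD R6, 9: R6=90+9=99
after ADD R6, 13: R6=99+13=112
after SUB R2, 1: R2=3-1=2
CMP R2, 2  (cmp 2,2)
JGT L2: not taken
halt.
Total executed instructions: 29.

29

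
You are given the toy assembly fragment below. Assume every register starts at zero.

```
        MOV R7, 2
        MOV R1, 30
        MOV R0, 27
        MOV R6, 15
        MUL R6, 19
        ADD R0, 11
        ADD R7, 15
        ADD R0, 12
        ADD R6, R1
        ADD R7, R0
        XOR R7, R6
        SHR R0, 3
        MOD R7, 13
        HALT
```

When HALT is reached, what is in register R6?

MOV R7, 2 → R7=2
MOV R1, 30 → R1=30
MOV R0, 27 → R0=27
MOV R6, 15 → R6=15
MUL R6, 19 → R6=15*19=285
ADD R0, 11 → R0=27+11=38
ADD R7, 15 → R7=2+15=17
ADD R0, 12 → R0=38+12=50
ADD R6, R1 → R6=285+30=315
ADD R7, R0 → R7=17+50=67
XOR R7, R6 → R7=67^315=376
SHR R0, 3 → R0=50>>3=6
MOD R7, 13 → R7=376%13=12
halt.

315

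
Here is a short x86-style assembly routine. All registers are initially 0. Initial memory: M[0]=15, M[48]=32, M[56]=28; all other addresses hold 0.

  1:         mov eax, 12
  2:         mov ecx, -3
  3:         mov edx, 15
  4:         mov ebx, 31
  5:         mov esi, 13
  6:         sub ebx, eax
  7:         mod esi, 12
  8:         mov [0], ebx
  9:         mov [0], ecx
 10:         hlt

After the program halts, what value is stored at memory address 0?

after mov eax, 12: eax=12
after mov ecx, -3: ecx=-3
after mov edx, 15: edx=15
after mov ebx, 31: ebx=31
after mov esi, 13: esi=13
after sub ebx, eax: ebx=31-12=19
after mod esi, 12: esi=13%12=1
mov [0], ebx → M[0]=19
mov [0], ecx → M[0]=-3
halt.

-3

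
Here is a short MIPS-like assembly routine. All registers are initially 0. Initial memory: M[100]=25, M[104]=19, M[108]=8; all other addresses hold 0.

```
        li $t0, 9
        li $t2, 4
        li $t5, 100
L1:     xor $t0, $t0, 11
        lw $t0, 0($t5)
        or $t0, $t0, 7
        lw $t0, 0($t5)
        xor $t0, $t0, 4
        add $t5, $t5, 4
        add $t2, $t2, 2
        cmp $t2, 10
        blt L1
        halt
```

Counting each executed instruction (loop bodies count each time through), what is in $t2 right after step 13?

6

$t0=9
$t2=4
$t5=100
$t0=9^11=2
$t0=M[100]=25
$t0=25|7=31
$t0=M[100]=25
$t0=25^4=29
$t5=100+4=104
$t2=4+2=6
cmp $t2, 10  (cmp 6,10)
blt L1: taken
$t0=29^11=22
After step 13: $t2 = 6.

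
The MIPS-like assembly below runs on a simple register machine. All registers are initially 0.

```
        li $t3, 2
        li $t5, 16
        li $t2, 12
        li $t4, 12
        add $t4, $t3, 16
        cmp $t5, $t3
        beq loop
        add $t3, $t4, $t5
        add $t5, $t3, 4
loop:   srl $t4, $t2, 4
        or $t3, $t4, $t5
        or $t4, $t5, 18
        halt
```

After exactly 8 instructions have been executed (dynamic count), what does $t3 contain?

after li $t3, 2: $t3=2
after li $t5, 16: $t5=16
after li $t2, 12: $t2=12
after li $t4, 12: $t4=12
after add $t4, $t3, 16: $t4=2+16=18
cmp $t5, $t3  (cmp 16,2)
beq loop: not taken
after add $t3, $t4, $t5: $t3=18+16=34
After step 8: $t3 = 34.

34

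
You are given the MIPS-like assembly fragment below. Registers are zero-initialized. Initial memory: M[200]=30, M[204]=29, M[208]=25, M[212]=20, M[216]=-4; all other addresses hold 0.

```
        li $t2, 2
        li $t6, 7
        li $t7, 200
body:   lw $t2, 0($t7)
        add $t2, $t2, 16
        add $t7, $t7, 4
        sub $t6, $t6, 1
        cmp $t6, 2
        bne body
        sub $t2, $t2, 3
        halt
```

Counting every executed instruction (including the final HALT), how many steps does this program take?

35

li $t2, 2 → $t2=2
li $t6, 7 → $t6=7
li $t7, 200 → $t7=200
lw $t2, 0($t7) → $t2=M[200]=30
add $t2, $t2, 16 → $t2=30+16=46
add $t7, $t7, 4 → $t7=200+4=204
sub $t6, $t6, 1 → $t6=7-1=6
cmp $t6, 2  (cmp 6,2)
bne body: taken
lw $t2, 0($t7) → $t2=M[204]=29
add $t2, $t2, 16 → $t2=29+16=45
add $t7, $t7, 4 → $t7=204+4=208
sub $t6, $t6, 1 → $t6=6-1=5
cmp $t6, 2  (cmp 5,2)
bne body: taken
lw $t2, 0($t7) → $t2=M[208]=25
add $t2, $t2, 16 → $t2=25+16=41
add $t7, $t7, 4 → $t7=208+4=212
sub $t6, $t6, 1 → $t6=5-1=4
cmp $t6, 2  (cmp 4,2)
bne body: taken
lw $t2, 0($t7) → $t2=M[212]=20
add $t2, $t2, 16 → $t2=20+16=36
add $t7, $t7, 4 → $t7=212+4=216
sub $t6, $t6, 1 → $t6=4-1=3
cmp $t6, 2  (cmp 3,2)
bne body: taken
lw $t2, 0($t7) → $t2=M[216]=-4
add $t2, $t2, 16 → $t2=(-4)+16=12
add $t7, $t7, 4 → $t7=216+4=220
sub $t6, $t6, 1 → $t6=3-1=2
cmp $t6, 2  (cmp 2,2)
bne body: not taken
sub $t2, $t2, 3 → $t2=12-3=9
halt.
Total executed instructions: 35.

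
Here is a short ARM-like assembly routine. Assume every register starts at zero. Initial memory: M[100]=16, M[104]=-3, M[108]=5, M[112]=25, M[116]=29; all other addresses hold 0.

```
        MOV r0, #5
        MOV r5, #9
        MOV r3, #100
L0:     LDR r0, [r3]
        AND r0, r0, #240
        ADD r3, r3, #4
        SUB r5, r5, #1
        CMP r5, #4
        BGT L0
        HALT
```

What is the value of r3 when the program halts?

120

r0=5
r5=9
r3=100
r0=M[100]=16
r0=16&240=16
r3=100+4=104
r5=9-1=8
CMP r5, #4  (cmp 8,4)
BGT L0: taken
r0=M[104]=-3
r0=(-3)&240=240
r3=104+4=108
r5=8-1=7
CMP r5, #4  (cmp 7,4)
BGT L0: taken
r0=M[108]=5
r0=5&240=0
r3=108+4=112
r5=7-1=6
CMP r5, #4  (cmp 6,4)
BGT L0: taken
r0=M[112]=25
r0=25&240=16
r3=112+4=116
r5=6-1=5
CMP r5, #4  (cmp 5,4)
BGT L0: taken
r0=M[116]=29
r0=29&240=16
r3=116+4=120
r5=5-1=4
CMP r5, #4  (cmp 4,4)
BGT L0: not taken
halt.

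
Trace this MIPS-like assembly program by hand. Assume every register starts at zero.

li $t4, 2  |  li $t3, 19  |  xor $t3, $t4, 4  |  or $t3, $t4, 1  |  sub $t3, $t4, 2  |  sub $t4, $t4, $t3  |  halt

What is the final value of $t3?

after li $t4, 2: $t4=2
after li $t3, 19: $t3=19
after xor $t3, $t4, 4: $t3=2^4=6
after or $t3, $t4, 1: $t3=2|1=3
after sub $t3, $t4, 2: $t3=2-2=0
after sub $t4, $t4, $t3: $t4=2-0=2
halt.

0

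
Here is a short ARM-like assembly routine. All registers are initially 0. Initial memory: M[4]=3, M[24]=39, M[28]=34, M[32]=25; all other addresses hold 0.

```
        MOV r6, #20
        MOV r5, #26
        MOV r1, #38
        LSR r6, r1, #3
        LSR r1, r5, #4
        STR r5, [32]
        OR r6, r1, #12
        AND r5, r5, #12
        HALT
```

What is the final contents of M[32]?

26

after MOV r6, #20: r6=20
after MOV r5, #26: r5=26
after MOV r1, #38: r1=38
after LSR r6, r1, #3: r6=38>>3=4
after LSR r1, r5, #4: r1=26>>4=1
STR r5, [32] → M[32]=26
after OR r6, r1, #12: r6=1|12=13
after AND r5, r5, #12: r5=26&12=8
halt.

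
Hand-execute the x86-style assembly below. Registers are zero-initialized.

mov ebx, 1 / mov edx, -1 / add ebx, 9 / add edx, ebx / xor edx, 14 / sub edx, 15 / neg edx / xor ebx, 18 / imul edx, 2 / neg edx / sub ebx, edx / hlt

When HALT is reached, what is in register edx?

after mov ebx, 1: ebx=1
after mov edx, -1: edx=-1
after add ebx, 9: ebx=1+9=10
after add edx, ebx: edx=(-1)+10=9
after xor edx, 14: edx=9^14=7
after sub edx, 15: edx=7-15=-8
after neg edx: edx=-(-8)=8
after xor ebx, 18: ebx=10^18=24
after imul edx, 2: edx=8*2=16
after neg edx: edx=-(16)=-16
after sub ebx, edx: ebx=24-(-16)=40
halt.

-16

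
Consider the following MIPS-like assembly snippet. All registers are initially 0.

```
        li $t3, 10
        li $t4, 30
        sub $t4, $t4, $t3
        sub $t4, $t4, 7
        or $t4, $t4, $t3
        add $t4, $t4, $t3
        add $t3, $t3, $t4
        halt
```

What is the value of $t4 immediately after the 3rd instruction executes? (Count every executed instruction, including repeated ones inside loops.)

20

after li $t3, 10: $t3=10
after li $t4, 30: $t4=30
after sub $t4, $t4, $t3: $t4=30-10=20
After step 3: $t4 = 20.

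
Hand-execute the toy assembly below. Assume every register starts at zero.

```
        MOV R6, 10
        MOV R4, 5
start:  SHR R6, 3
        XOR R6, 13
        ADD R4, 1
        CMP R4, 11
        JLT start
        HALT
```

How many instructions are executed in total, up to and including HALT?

MOV R6, 10 → R6=10
MOV R4, 5 → R4=5
SHR R6, 3 → R6=10>>3=1
XOR R6, 13 → R6=1^13=12
ADD R4, 1 → R4=5+1=6
CMP R4, 11  (cmp 6,11)
JLT start: taken
SHR R6, 3 → R6=12>>3=1
XOR R6, 13 → R6=1^13=12
ADD R4, 1 → R4=6+1=7
CMP R4, 11  (cmp 7,11)
JLT start: taken
SHR R6, 3 → R6=12>>3=1
XOR R6, 13 → R6=1^13=12
ADD R4, 1 → R4=7+1=8
CMP R4, 11  (cmp 8,11)
JLT start: taken
SHR R6, 3 → R6=12>>3=1
XOR R6, 13 → R6=1^13=12
ADD R4, 1 → R4=8+1=9
CMP R4, 11  (cmp 9,11)
JLT start: taken
SHR R6, 3 → R6=12>>3=1
XOR R6, 13 → R6=1^13=12
ADD R4, 1 → R4=9+1=10
CMP R4, 11  (cmp 10,11)
JLT start: taken
SHR R6, 3 → R6=12>>3=1
XOR R6, 13 → R6=1^13=12
ADD R4, 1 → R4=10+1=11
CMP R4, 11  (cmp 11,11)
JLT start: not taken
halt.
Total executed instructions: 33.

33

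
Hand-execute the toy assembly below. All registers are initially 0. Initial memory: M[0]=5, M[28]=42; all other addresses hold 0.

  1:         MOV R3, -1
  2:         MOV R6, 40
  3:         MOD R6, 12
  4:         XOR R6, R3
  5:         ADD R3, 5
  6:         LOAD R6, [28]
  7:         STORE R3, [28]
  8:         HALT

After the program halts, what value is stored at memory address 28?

MOV R3, -1 → R3=-1
MOV R6, 40 → R6=40
MOD R6, 12 → R6=40%12=4
XOR R6, R3 → R6=4^(-1)=-5
ADD R3, 5 → R3=(-1)+5=4
LOAD R6, [28] → R6=M[28]=42
STORE R3, [28] → M[28]=4
halt.

4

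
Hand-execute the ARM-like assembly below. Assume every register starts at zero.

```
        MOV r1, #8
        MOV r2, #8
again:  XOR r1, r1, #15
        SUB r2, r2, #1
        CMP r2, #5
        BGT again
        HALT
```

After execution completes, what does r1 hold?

MOV r1, #8 → r1=8
MOV r2, #8 → r2=8
XOR r1, r1, #15 → r1=8^15=7
SUB r2, r2, #1 → r2=8-1=7
CMP r2, #5  (cmp 7,5)
BGT again: taken
XOR r1, r1, #15 → r1=7^15=8
SUB r2, r2, #1 → r2=7-1=6
CMP r2, #5  (cmp 6,5)
BGT again: taken
XOR r1, r1, #15 → r1=8^15=7
SUB r2, r2, #1 → r2=6-1=5
CMP r2, #5  (cmp 5,5)
BGT again: not taken
halt.

7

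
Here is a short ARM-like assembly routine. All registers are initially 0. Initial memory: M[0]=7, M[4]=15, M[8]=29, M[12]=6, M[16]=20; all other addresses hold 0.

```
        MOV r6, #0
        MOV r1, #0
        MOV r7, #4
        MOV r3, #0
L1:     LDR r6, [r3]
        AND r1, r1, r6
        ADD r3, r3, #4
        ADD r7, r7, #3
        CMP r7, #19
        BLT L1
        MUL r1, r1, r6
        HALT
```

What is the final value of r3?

MOV r6, #0 → r6=0
MOV r1, #0 → r1=0
MOV r7, #4 → r7=4
MOV r3, #0 → r3=0
LDR r6, [r3] → r6=M[0]=7
AND r1, r1, r6 → r1=0&7=0
ADD r3, r3, #4 → r3=0+4=4
ADD r7, r7, #3 → r7=4+3=7
CMP r7, #19  (cmp 7,19)
BLT L1: taken
LDR r6, [r3] → r6=M[4]=15
AND r1, r1, r6 → r1=0&15=0
ADD r3, r3, #4 → r3=4+4=8
ADD r7, r7, #3 → r7=7+3=10
CMP r7, #19  (cmp 10,19)
BLT L1: taken
LDR r6, [r3] → r6=M[8]=29
AND r1, r1, r6 → r1=0&29=0
ADD r3, r3, #4 → r3=8+4=12
ADD r7, r7, #3 → r7=10+3=13
CMP r7, #19  (cmp 13,19)
BLT L1: taken
LDR r6, [r3] → r6=M[12]=6
AND r1, r1, r6 → r1=0&6=0
ADD r3, r3, #4 → r3=12+4=16
ADD r7, r7, #3 → r7=13+3=16
CMP r7, #19  (cmp 16,19)
BLT L1: taken
LDR r6, [r3] → r6=M[16]=20
AND r1, r1, r6 → r1=0&20=0
ADD r3, r3, #4 → r3=16+4=20
ADD r7, r7, #3 → r7=16+3=19
CMP r7, #19  (cmp 19,19)
BLT L1: not taken
MUL r1, r1, r6 → r1=0*20=0
halt.

20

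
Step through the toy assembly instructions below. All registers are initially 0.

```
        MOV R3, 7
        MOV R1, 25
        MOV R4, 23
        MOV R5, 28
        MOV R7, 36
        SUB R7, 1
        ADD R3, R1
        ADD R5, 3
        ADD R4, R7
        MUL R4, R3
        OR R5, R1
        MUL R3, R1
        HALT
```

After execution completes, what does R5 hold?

31

MOV R3, 7 → R3=7
MOV R1, 25 → R1=25
MOV R4, 23 → R4=23
MOV R5, 28 → R5=28
MOV R7, 36 → R7=36
SUB R7, 1 → R7=36-1=35
ADD R3, R1 → R3=7+25=32
ADD R5, 3 → R5=28+3=31
ADD R4, R7 → R4=23+35=58
MUL R4, R3 → R4=58*32=1856
OR R5, R1 → R5=31|25=31
MUL R3, R1 → R3=32*25=800
halt.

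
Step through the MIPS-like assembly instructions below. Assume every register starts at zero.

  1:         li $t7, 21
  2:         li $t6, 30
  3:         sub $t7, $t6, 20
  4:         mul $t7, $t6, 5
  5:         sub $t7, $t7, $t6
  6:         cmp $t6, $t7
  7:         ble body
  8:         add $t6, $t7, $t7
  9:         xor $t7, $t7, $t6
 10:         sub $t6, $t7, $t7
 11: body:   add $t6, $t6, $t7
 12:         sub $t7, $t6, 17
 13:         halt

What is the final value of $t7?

after li $t7, 21: $t7=21
after li $t6, 30: $t6=30
after sub $t7, $t6, 20: $t7=30-20=10
after mul $t7, $t6, 5: $t7=30*5=150
after sub $t7, $t7, $t6: $t7=150-30=120
cmp $t6, $t7  (cmp 30,120)
ble body: taken
after add $t6, $t6, $t7: $t6=30+120=150
after sub $t7, $t6, 17: $t7=150-17=133
halt.

133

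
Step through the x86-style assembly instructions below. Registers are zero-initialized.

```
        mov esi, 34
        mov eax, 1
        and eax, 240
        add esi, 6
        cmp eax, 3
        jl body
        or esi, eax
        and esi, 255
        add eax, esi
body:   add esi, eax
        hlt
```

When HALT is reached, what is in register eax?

0

esi=34
eax=1
eax=1&240=0
esi=34+6=40
cmp eax, 3  (cmp 0,3)
jl body: taken
esi=40+0=40
halt.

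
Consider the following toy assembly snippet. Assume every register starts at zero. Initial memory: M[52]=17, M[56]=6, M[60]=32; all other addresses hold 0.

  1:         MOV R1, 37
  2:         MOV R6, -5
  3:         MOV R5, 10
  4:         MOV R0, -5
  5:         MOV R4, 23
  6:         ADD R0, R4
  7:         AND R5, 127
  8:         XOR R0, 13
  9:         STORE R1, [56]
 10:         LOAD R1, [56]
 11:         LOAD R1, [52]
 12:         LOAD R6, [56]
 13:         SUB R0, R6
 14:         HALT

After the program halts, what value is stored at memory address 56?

after MOV R1, 37: R1=37
after MOV R6, -5: R6=-5
after MOV R5, 10: R5=10
after MOV R0, -5: R0=-5
after MOV R4, 23: R4=23
after ADD R0, R4: R0=(-5)+23=18
after AND R5, 127: R5=10&127=10
after XOR R0, 13: R0=18^13=31
STORE R1, [56] → M[56]=37
after LOAD R1, [56]: R1=M[56]=37
after LOAD R1, [52]: R1=M[52]=17
after LOAD R6, [56]: R6=M[56]=37
after SUB R0, R6: R0=31-37=-6
halt.

37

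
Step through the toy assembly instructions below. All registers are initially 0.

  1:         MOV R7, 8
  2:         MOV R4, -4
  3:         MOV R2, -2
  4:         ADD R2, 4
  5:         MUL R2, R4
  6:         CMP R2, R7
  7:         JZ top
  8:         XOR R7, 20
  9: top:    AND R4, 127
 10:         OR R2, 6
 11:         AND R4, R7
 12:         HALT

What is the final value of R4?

R7=8
R4=-4
R2=-2
R2=(-2)+4=2
R2=2*(-4)=-8
CMP R2, R7  (cmp -8,8)
JZ top: not taken
R7=8^20=28
R4=(-4)&127=124
R2=(-8)|6=-2
R4=124&28=28
halt.

28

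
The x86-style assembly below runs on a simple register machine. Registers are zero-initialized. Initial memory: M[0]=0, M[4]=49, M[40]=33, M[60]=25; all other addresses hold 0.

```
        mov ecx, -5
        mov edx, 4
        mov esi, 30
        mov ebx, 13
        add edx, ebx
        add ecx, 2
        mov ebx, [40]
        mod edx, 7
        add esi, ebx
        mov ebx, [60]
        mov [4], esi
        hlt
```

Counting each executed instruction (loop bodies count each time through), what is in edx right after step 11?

ecx=-5
edx=4
esi=30
ebx=13
edx=4+13=17
ecx=(-5)+2=-3
ebx=M[40]=33
edx=17%7=3
esi=30+33=63
ebx=M[60]=25
mov [4], esi → M[4]=63
After step 11: edx = 3.

3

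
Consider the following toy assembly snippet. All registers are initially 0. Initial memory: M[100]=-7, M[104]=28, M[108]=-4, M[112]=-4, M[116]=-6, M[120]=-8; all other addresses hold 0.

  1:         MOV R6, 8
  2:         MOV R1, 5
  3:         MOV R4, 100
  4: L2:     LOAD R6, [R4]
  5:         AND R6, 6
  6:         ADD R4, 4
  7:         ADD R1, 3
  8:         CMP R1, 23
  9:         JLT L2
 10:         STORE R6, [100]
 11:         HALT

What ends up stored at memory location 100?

0

R6=8
R1=5
R4=100
R6=M[100]=-7
R6=(-7)&6=0
R4=100+4=104
R1=5+3=8
CMP R1, 23  (cmp 8,23)
JLT L2: taken
R6=M[104]=28
R6=28&6=4
R4=104+4=108
R1=8+3=11
CMP R1, 23  (cmp 11,23)
JLT L2: taken
R6=M[108]=-4
R6=(-4)&6=4
R4=108+4=112
R1=11+3=14
CMP R1, 23  (cmp 14,23)
JLT L2: taken
R6=M[112]=-4
R6=(-4)&6=4
R4=112+4=116
R1=14+3=17
CMP R1, 23  (cmp 17,23)
JLT L2: taken
R6=M[116]=-6
R6=(-6)&6=2
R4=116+4=120
R1=17+3=20
CMP R1, 23  (cmp 20,23)
JLT L2: taken
R6=M[120]=-8
R6=(-8)&6=0
R4=120+4=124
R1=20+3=23
CMP R1, 23  (cmp 23,23)
JLT L2: not taken
STORE R6, [100] → M[100]=0
halt.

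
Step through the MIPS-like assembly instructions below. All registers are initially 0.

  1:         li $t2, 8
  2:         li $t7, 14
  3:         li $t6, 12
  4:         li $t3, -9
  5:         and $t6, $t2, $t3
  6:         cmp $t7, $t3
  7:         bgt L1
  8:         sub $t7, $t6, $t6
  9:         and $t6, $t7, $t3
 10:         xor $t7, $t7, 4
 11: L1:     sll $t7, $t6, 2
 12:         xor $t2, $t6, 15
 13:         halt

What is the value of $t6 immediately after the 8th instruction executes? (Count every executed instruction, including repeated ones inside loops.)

li $t2, 8 → $t2=8
li $t7, 14 → $t7=14
li $t6, 12 → $t6=12
li $t3, -9 → $t3=-9
and $t6, $t2, $t3 → $t6=8&(-9)=0
cmp $t7, $t3  (cmp 14,-9)
bgt L1: taken
sll $t7, $t6, 2 → $t7=0<<2=0
After step 8: $t6 = 0.

0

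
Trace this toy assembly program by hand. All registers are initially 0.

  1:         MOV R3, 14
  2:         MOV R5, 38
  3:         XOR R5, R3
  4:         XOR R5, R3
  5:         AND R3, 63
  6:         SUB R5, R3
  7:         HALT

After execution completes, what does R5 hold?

after MOV R3, 14: R3=14
after MOV R5, 38: R5=38
after XOR R5, R3: R5=38^14=40
after XOR R5, R3: R5=40^14=38
after AND R3, 63: R3=14&63=14
after SUB R5, R3: R5=38-14=24
halt.

24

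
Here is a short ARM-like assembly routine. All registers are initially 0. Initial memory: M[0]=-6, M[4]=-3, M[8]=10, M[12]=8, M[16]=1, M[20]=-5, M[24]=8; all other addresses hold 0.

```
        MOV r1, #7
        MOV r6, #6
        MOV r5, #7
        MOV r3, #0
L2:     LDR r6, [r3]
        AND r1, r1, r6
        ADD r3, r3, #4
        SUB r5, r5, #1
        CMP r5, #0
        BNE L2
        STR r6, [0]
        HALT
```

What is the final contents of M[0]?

8

MOV r1, #7 → r1=7
MOV r6, #6 → r6=6
MOV r5, #7 → r5=7
MOV r3, #0 → r3=0
LDR r6, [r3] → r6=M[0]=-6
AND r1, r1, r6 → r1=7&(-6)=2
ADD r3, r3, #4 → r3=0+4=4
SUB r5, r5, #1 → r5=7-1=6
CMP r5, #0  (cmp 6,0)
BNE L2: taken
LDR r6, [r3] → r6=M[4]=-3
AND r1, r1, r6 → r1=2&(-3)=0
ADD r3, r3, #4 → r3=4+4=8
SUB r5, r5, #1 → r5=6-1=5
CMP r5, #0  (cmp 5,0)
BNE L2: taken
LDR r6, [r3] → r6=M[8]=10
AND r1, r1, r6 → r1=0&10=0
ADD r3, r3, #4 → r3=8+4=12
SUB r5, r5, #1 → r5=5-1=4
CMP r5, #0  (cmp 4,0)
BNE L2: taken
LDR r6, [r3] → r6=M[12]=8
AND r1, r1, r6 → r1=0&8=0
ADD r3, r3, #4 → r3=12+4=16
SUB r5, r5, #1 → r5=4-1=3
CMP r5, #0  (cmp 3,0)
BNE L2: taken
LDR r6, [r3] → r6=M[16]=1
AND r1, r1, r6 → r1=0&1=0
ADD r3, r3, #4 → r3=16+4=20
SUB r5, r5, #1 → r5=3-1=2
CMP r5, #0  (cmp 2,0)
BNE L2: taken
LDR r6, [r3] → r6=M[20]=-5
AND r1, r1, r6 → r1=0&(-5)=0
ADD r3, r3, #4 → r3=20+4=24
SUB r5, r5, #1 → r5=2-1=1
CMP r5, #0  (cmp 1,0)
BNE L2: taken
LDR r6, [r3] → r6=M[24]=8
AND r1, r1, r6 → r1=0&8=0
ADD r3, r3, #4 → r3=24+4=28
SUB r5, r5, #1 → r5=1-1=0
CMP r5, #0  (cmp 0,0)
BNE L2: not taken
STR r6, [0] → M[0]=8
halt.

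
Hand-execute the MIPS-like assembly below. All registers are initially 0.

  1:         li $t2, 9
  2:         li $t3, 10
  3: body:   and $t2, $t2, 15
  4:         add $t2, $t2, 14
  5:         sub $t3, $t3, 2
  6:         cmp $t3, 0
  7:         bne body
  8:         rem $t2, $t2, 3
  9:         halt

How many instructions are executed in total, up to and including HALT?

29

after li $t2, 9: $t2=9
after li $t3, 10: $t3=10
after and $t2, $t2, 15: $t2=9&15=9
after add $t2, $t2, 14: $t2=9+14=23
after sub $t3, $t3, 2: $t3=10-2=8
cmp $t3, 0  (cmp 8,0)
bne body: taken
after and $t2, $t2, 15: $t2=23&15=7
after add $t2, $t2, 14: $t2=7+14=21
after sub $t3, $t3, 2: $t3=8-2=6
cmp $t3, 0  (cmp 6,0)
bne body: taken
after and $t2, $t2, 15: $t2=21&15=5
after add $t2, $t2, 14: $t2=5+14=19
after sub $t3, $t3, 2: $t3=6-2=4
cmp $t3, 0  (cmp 4,0)
bne body: taken
after and $t2, $t2, 15: $t2=19&15=3
after add $t2, $t2, 14: $t2=3+14=17
after sub $t3, $t3, 2: $t3=4-2=2
cmp $t3, 0  (cmp 2,0)
bne body: taken
after and $t2, $t2, 15: $t2=17&15=1
after add $t2, $t2, 14: $t2=1+14=15
after sub $t3, $t3, 2: $t3=2-2=0
cmp $t3, 0  (cmp 0,0)
bne body: not taken
after rem $t2, $t2, 3: $t2=15%3=0
halt.
Total executed instructions: 29.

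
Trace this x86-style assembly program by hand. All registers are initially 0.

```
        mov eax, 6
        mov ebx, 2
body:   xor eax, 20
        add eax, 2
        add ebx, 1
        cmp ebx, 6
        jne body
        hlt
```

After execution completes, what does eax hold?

after mov eax, 6: eax=6
after mov ebx, 2: ebx=2
after xor eax, 20: eax=6^20=18
after add eax, 2: eax=18+2=20
after add ebx, 1: ebx=2+1=3
cmp ebx, 6  (cmp 3,6)
jne body: taken
after xor eax, 20: eax=20^20=0
after add eax, 2: eax=0+2=2
after add ebx, 1: ebx=3+1=4
cmp ebx, 6  (cmp 4,6)
jne body: taken
after xor eax, 20: eax=2^20=22
after add eax, 2: eax=22+2=24
after add ebx, 1: ebx=4+1=5
cmp ebx, 6  (cmp 5,6)
jne body: taken
after xor eax, 20: eax=24^20=12
after add eax, 2: eax=12+2=14
after add ebx, 1: ebx=5+1=6
cmp ebx, 6  (cmp 6,6)
jne body: not taken
halt.

14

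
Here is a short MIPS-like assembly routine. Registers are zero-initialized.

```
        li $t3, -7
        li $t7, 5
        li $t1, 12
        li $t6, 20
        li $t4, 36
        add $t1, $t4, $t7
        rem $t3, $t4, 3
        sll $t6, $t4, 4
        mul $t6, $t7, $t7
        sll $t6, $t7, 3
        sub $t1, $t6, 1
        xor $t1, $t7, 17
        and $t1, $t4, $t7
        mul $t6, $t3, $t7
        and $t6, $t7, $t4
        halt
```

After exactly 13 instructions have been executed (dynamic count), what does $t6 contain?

$t3=-7
$t7=5
$t1=12
$t6=20
$t4=36
$t1=36+5=41
$t3=36%3=0
$t6=36<<4=576
$t6=5*5=25
$t6=5<<3=40
$t1=40-1=39
$t1=5^17=20
$t1=36&5=4
After step 13: $t6 = 40.

40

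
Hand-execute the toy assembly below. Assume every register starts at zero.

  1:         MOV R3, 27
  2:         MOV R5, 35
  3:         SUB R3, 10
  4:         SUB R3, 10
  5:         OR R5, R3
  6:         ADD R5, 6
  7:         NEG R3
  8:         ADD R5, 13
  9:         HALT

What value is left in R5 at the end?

R3=27
R5=35
R3=27-10=17
R3=17-10=7
R5=35|7=39
R5=39+6=45
R3=-(7)=-7
R5=45+13=58
halt.

58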